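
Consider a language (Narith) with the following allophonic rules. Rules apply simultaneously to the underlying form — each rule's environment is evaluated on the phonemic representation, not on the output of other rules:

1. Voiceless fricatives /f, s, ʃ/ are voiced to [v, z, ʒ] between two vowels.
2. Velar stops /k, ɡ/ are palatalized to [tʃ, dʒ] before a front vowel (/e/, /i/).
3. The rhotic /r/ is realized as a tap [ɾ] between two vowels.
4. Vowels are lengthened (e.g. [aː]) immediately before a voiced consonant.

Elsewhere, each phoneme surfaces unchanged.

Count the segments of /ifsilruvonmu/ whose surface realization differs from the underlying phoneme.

3

Segments that undergo a rule: /i/ → [iː] (rule 4); /u/ → [uː] (rule 4); /o/ → [oː] (rule 4).
All other segments surface unchanged.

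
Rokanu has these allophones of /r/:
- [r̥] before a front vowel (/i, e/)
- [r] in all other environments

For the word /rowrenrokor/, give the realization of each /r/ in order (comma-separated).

Occurrence 1 (position 1): no conditioning environment matches → elsewhere allophone [r].
Occurrence 2 (position 4): before a front vowel (/i, e/) → [r̥].
Occurrence 3 (position 7): no conditioning environment matches → elsewhere allophone [r].
Occurrence 4 (position 11): no conditioning environment matches → elsewhere allophone [r].

[r], [r̥], [r], [r]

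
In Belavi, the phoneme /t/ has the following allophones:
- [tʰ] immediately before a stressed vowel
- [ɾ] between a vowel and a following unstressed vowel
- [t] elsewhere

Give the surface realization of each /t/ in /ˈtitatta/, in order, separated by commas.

Occurrence 1 (position 1): immediately before a stressed vowel → [tʰ].
Occurrence 2 (position 3): between a vowel and an unstressed vowel → [ɾ].
Occurrence 3 (position 5): no conditioning environment matches → elsewhere allophone [t].
Occurrence 4 (position 6): no conditioning environment matches → elsewhere allophone [t].

[tʰ], [ɾ], [t], [t]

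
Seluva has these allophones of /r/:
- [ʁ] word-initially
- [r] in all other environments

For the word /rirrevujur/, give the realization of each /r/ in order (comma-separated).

Occurrence 1 (position 1): word-initially → [ʁ].
Occurrence 2 (position 3): no conditioning environment matches → elsewhere allophone [r].
Occurrence 3 (position 4): no conditioning environment matches → elsewhere allophone [r].
Occurrence 4 (position 10): no conditioning environment matches → elsewhere allophone [r].

[ʁ], [r], [r], [r]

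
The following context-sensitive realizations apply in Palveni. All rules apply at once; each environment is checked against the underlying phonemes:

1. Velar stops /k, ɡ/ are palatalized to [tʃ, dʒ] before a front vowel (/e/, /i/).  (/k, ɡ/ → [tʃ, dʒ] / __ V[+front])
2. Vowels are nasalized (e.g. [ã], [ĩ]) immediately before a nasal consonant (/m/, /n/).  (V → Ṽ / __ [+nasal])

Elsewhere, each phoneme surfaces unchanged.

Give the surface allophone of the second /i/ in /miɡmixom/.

/i/ (between /m/ and /x/): rule 2 targets it, but not before a nasal consonant → unchanged [i].

[i]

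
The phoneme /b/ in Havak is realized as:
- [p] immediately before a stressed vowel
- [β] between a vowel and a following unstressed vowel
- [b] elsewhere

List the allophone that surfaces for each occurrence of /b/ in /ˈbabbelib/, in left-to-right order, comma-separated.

Occurrence 1 (position 1): immediately before a stressed vowel → [p].
Occurrence 2 (position 3): no conditioning environment matches → elsewhere allophone [b].
Occurrence 3 (position 4): no conditioning environment matches → elsewhere allophone [b].
Occurrence 4 (position 8): no conditioning environment matches → elsewhere allophone [b].

[p], [b], [b], [b]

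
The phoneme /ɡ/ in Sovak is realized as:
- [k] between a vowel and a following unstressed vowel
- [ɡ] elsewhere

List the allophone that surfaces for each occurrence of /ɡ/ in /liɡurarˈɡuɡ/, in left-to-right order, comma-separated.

Occurrence 1 (position 3): between a vowel and a following unstressed vowel → [k].
Occurrence 2 (position 8): no conditioning environment matches → elsewhere allophone [ɡ].
Occurrence 3 (position 10): no conditioning environment matches → elsewhere allophone [ɡ].

[k], [ɡ], [ɡ]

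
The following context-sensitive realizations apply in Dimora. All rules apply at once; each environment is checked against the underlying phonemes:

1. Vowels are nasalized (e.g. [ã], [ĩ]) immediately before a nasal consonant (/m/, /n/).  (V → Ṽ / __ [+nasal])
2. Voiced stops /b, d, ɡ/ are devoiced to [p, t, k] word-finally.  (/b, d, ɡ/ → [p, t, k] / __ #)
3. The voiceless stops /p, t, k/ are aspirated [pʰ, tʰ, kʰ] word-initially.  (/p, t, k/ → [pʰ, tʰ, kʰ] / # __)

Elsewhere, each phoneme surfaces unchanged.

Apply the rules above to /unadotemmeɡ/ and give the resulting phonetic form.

/u/ (word-initial) occurs before a nasal consonant → [ũ] by rule 1.
/a/ — between /n/ and /d/; rule 1 does not apply here → [a].
/d/ (between /a/ and /o/) is in the target of rule 2 but the environment (word-finally) is not met → [d].
/o/ (between /d/ and /t/) fails the environment for rule 1, so it stays [o].
/t/ — between /o/ and /e/; rule 3 does not apply here → [t].
/e/ (between /t/ and /m/) occurs before a nasal consonant → [ẽ] by rule 1.
/e/ — between /m/ and /ɡ/; rule 1 does not apply here → [e].
Rule 2 applies to /ɡ/ (word-final: word-finally) → [k].

[ũnadotẽmmek]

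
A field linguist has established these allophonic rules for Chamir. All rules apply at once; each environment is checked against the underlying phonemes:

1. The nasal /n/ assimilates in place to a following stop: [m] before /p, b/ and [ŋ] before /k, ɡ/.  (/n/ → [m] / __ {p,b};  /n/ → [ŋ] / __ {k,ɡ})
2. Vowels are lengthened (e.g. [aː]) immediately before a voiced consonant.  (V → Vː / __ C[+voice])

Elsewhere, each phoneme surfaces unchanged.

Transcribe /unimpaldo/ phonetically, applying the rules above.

/u/ (word-initial) occurs before a voiced consonant → [uː] by rule 2.
/n/ — between /u/ and /i/; rule 1 does not apply here → [n].
/i/ (between /n/ and /m/) occurs before a voiced consonant → [iː] by rule 2.
/m/ stays [m].
/p/ (between /m/ and /a/): no rule targets it → [p].
Rule 2 applies to /a/ (between /p/ and /l/: before a voiced consonant) → [aː].
/l/ (between /a/ and /d/): no rule targets it → [l].
/d/ (between /l/ and /o/): no rule targets it → [d].
/o/ (word-final) fails the environment for rule 2, so it stays [o].

[uːniːmpaːldo]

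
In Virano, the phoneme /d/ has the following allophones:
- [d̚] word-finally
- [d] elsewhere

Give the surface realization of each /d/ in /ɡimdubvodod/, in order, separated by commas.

[d], [d], [d̚]

Occurrence 1 (position 4): no conditioning environment matches → elsewhere allophone [d].
Occurrence 2 (position 9): no conditioning environment matches → elsewhere allophone [d].
Occurrence 3 (position 11): word-finally → [d̚].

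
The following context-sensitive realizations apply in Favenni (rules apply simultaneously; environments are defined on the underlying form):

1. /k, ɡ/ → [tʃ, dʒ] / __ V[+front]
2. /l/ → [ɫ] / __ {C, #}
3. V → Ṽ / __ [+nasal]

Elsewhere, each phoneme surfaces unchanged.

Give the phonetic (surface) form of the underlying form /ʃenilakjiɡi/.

/ʃ/ — not in any rule's target class → [ʃ].
/e/ — between /ʃ/ and /n/, before a nasal consonant — surfaces as [ẽ] (rule 3).
/n/ stays [n].
/i/ (between /n/ and /l/) is in the target of rule 3 but the environment (before a nasal consonant) is not met → [i].
/l/ — between /i/ and /a/; rule 2 does not apply here → [l].
/a/ — between /l/ and /k/; rule 3 does not apply here → [a].
/k/ (between /a/ and /j/): rule 1 targets it, but not before a front vowel → unchanged [k].
/j/ (between /k/ and /i/) is unaffected → [j].
/i/ (between /j/ and /ɡ/): rule 3 targets it, but not before a nasal consonant → unchanged [i].
/ɡ/ (between /i/ and /i/) occurs before a front vowel → [dʒ] by rule 1.
/i/ (word-final) is in the target of rule 3 but the environment (before a nasal consonant) is not met → [i].

[ʃẽnilakjidʒi]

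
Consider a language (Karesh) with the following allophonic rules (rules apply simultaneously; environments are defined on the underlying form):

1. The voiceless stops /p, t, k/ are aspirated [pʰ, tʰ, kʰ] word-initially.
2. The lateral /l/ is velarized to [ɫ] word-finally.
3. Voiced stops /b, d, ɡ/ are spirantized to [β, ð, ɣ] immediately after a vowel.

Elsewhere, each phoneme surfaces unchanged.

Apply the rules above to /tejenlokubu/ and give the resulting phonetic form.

[tʰejenlokuβu]

/t/ meets the environment for rule 1 (word-initially) → [tʰ].
/l/ — between /n/ and /o/; rule 2 does not apply here → [l].
/k/ — between /o/ and /u/; rule 1 does not apply here → [k].
/b/ (between /u/ and /u/) occurs immediately after a vowel → [β] by rule 3.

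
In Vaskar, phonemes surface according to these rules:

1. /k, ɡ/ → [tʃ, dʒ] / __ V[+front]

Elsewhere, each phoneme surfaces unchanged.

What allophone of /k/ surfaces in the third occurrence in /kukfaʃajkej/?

/k/ (between /j/ and /e/): before a front vowel, so rule 1 applies → [tʃ].

[tʃ]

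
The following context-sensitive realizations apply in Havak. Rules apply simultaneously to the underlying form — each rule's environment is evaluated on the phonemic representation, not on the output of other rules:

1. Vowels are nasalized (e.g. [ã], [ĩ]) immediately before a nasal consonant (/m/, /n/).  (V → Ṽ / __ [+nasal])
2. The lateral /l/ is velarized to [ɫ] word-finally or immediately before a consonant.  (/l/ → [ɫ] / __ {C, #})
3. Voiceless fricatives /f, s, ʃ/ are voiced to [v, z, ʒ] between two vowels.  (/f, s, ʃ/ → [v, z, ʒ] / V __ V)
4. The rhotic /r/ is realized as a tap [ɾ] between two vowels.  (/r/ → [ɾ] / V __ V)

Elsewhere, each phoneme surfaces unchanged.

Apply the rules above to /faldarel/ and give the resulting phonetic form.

[faɫdaɾeɫ]

/f/ — word-initial; rule 3 does not apply here → [f].
/a/ (between /f/ and /l/) is in the target of rule 1 but the environment (before a nasal consonant) is not met → [a].
/l/ meets the environment for rule 2 (word-finally or immediately before a consonant) → [ɫ].
/d/ — not in any rule's target class → [d].
/a/ (between /d/ and /r/) is in the target of rule 1 but the environment (before a nasal consonant) is not met → [a].
Rule 4 applies to /r/ (between /a/ and /e/: between two vowels) → [ɾ].
/e/ (between /r/ and /l/): rule 1 targets it, but not before a nasal consonant → unchanged [e].
/l/ (word-final) occurs word-finally or immediately before a consonant → [ɫ] by rule 2.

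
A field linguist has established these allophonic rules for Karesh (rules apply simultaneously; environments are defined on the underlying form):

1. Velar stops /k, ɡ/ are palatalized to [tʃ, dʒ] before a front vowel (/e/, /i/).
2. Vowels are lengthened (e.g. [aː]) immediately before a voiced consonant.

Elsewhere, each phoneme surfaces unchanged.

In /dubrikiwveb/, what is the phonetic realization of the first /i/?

[i]

/i/ (between /r/ and /k/): rule 2 targets it, but not before a voiced consonant → unchanged [i].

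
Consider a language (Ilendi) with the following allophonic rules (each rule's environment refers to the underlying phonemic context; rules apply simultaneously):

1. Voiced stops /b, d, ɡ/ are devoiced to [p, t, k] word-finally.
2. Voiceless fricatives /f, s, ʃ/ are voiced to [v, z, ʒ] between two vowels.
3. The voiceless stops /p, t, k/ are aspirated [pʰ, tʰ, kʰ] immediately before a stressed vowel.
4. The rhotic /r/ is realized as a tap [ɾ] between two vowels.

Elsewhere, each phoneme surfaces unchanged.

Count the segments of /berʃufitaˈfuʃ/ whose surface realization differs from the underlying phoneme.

2

Segments that undergo a rule: /f/ → [v] (rule 2); /f/ → [v] (rule 2).
All other segments surface unchanged.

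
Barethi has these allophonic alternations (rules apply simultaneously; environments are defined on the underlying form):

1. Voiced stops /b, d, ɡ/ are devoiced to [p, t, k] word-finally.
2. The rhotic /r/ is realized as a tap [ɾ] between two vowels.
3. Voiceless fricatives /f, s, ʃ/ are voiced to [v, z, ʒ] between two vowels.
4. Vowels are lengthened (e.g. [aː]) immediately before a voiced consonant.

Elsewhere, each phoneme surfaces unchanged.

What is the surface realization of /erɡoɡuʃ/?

Rule 4 applies to /e/ (word-initial: before a voiced consonant) → [eː].
/r/ (between /e/ and /ɡ/): rule 2 targets it, but not between two vowels → unchanged [r].
/ɡ/ (between /r/ and /o/): rule 1 targets it, but not word-finally → unchanged [ɡ].
/o/ meets the environment for rule 4 (before a voiced consonant) → [oː].
/ɡ/ (between /o/ and /u/) fails the environment for rule 1, so it stays [ɡ].
/u/ (between /ɡ/ and /ʃ/) fails the environment for rule 4, so it stays [u].
/ʃ/ (word-final) fails the environment for rule 3, so it stays [ʃ].

[eːrɡoːɡuʃ]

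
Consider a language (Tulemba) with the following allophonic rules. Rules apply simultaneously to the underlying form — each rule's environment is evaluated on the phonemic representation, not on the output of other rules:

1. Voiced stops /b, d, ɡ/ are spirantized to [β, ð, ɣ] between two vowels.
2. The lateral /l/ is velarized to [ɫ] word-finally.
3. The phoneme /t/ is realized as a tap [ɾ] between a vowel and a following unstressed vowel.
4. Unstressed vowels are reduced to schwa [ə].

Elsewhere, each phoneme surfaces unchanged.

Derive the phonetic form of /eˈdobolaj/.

[əˈðoβələj]

Rule 4 applies to /e/ (word-initial: in an unstressed syllable) → [ə].
/d/ meets the environment for rule 1 (between two vowels) → [ð].
/o/ — between /d/ and /b/; rule 4 does not apply here → [o].
/b/ — between /o/ and /o/, between two vowels — surfaces as [β] (rule 1).
/o/ meets the environment for rule 4 (in an unstressed syllable) → [ə].
/l/ (between /o/ and /a/): rule 2 targets it, but not word-finally → unchanged [l].
/a/ meets the environment for rule 4 (in an unstressed syllable) → [ə].
/j/ (word-final): no rule targets it → [j].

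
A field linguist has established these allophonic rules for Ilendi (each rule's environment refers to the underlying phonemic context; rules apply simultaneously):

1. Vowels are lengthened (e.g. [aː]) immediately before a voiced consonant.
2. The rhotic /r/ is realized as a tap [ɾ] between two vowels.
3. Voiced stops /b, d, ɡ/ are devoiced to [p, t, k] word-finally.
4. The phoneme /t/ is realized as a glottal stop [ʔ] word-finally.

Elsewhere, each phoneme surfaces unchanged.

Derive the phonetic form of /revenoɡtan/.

/r/ (word-initial) fails the environment for rule 2, so it stays [r].
Rule 1 applies to /e/ (between /r/ and /v/: before a voiced consonant) → [eː].
/v/ stays [v].
/e/ (between /v/ and /n/) occurs before a voiced consonant → [eː] by rule 1.
/n/ stays [n].
Rule 1 applies to /o/ (between /n/ and /ɡ/: before a voiced consonant) → [oː].
/ɡ/ (between /o/ and /t/): rule 3 targets it, but not word-finally → unchanged [ɡ].
/t/ (between /ɡ/ and /a/): rule 4 targets it, but not word-finally → unchanged [t].
/a/ meets the environment for rule 1 (before a voiced consonant) → [aː].
/n/ stays [n].

[reːveːnoːɡtaːn]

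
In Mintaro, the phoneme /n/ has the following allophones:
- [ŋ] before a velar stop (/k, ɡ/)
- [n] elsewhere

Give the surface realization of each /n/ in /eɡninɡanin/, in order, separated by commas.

[n], [ŋ], [n], [n]

Occurrence 1 (position 3): no conditioning environment matches → elsewhere allophone [n].
Occurrence 2 (position 5): before a velar stop → [ŋ].
Occurrence 3 (position 8): no conditioning environment matches → elsewhere allophone [n].
Occurrence 4 (position 10): no conditioning environment matches → elsewhere allophone [n].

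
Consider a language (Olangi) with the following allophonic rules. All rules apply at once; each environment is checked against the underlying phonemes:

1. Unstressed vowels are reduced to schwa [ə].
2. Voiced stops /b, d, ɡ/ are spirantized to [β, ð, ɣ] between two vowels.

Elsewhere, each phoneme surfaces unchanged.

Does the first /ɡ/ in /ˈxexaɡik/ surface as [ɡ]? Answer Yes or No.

No

Rule 2 applies to /ɡ/ (between /a/ and /i/: between two vowels) → [ɣ].
The actual realization is [ɣ], not [ɡ].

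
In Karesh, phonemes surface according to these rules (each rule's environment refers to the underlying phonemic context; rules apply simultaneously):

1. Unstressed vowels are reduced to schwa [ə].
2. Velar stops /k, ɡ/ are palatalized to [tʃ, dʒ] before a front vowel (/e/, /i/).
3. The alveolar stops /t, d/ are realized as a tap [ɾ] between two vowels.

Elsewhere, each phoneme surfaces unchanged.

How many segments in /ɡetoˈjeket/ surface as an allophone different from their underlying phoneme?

6

Segments that undergo a rule: /ɡ/ → [dʒ] (rule 2); /e/ → [ə] (rule 1); /t/ → [ɾ] (rule 3); /o/ → [ə] (rule 1); /k/ → [tʃ] (rule 2); /e/ → [ə] (rule 1).
All other segments surface unchanged.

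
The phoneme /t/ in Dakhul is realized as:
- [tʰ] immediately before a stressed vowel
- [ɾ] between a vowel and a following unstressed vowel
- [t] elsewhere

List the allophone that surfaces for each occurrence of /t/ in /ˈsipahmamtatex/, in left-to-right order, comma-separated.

Occurrence 1 (position 9): no conditioning environment matches → elsewhere allophone [t].
Occurrence 2 (position 11): between a vowel and an unstressed vowel → [ɾ].

[t], [ɾ]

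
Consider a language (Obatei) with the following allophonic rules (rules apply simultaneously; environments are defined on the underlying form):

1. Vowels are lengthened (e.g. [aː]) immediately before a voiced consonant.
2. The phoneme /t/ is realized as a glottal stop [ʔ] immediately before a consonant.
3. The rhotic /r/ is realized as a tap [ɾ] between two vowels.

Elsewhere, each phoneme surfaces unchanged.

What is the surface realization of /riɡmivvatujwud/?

/r/ (word-initial) fails the environment for rule 3, so it stays [r].
Rule 1 applies to /i/ (between /r/ and /ɡ/: before a voiced consonant) → [iː].
/ɡ/ (between /i/ and /m/) is unaffected → [ɡ].
/m/ stays [m].
/i/ meets the environment for rule 1 (before a voiced consonant) → [iː].
/v/ — not in any rule's target class → [v].
/v/ (between /v/ and /a/) is unaffected → [v].
/a/ — between /v/ and /t/; rule 1 does not apply here → [a].
/t/ (between /a/ and /u/) is in the target of rule 2 but the environment (immediately before a consonant) is not met → [t].
/u/ (between /t/ and /j/) occurs before a voiced consonant → [uː] by rule 1.
/j/ stays [j].
/w/ — not in any rule's target class → [w].
Rule 1 applies to /u/ (between /w/ and /d/: before a voiced consonant) → [uː].
/d/ stays [d].

[riːɡmiːvvatuːjwuːd]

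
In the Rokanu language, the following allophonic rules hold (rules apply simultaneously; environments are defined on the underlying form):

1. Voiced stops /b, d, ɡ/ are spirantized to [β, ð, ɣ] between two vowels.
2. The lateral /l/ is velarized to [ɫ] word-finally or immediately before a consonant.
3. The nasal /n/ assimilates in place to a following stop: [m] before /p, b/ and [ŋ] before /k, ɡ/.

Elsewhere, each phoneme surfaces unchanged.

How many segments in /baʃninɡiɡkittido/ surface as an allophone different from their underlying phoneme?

2

Segments that undergo a rule: /n/ → [ŋ] (rule 3); /d/ → [ð] (rule 1).
All other segments surface unchanged.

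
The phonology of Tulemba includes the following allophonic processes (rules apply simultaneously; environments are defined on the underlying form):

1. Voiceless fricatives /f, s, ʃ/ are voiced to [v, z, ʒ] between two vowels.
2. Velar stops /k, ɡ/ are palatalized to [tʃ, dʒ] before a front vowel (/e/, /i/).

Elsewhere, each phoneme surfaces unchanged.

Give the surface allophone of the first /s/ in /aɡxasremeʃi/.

/s/ (between /a/ and /r/): rule 1 targets it, but not between two vowels → unchanged [s].

[s]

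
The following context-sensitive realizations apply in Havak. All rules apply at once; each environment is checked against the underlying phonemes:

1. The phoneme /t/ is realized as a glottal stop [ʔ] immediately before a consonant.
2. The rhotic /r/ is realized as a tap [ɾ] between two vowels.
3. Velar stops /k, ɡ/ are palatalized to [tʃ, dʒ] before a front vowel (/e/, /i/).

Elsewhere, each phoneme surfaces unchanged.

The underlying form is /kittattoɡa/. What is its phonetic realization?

/k/ (word-initial) occurs before a front vowel → [tʃ] by rule 3.
/t/ (between /i/ and /t/): immediately before a consonant, so rule 1 applies → [ʔ].
/t/ — between /t/ and /a/; rule 1 does not apply here → [t].
/t/ (between /a/ and /t/) occurs immediately before a consonant → [ʔ] by rule 1.
/t/ (between /t/ and /o/): rule 1 targets it, but not immediately before a consonant → unchanged [t].
/ɡ/ (between /o/ and /a/) fails the environment for rule 3, so it stays [ɡ].

[tʃiʔtaʔtoɡa]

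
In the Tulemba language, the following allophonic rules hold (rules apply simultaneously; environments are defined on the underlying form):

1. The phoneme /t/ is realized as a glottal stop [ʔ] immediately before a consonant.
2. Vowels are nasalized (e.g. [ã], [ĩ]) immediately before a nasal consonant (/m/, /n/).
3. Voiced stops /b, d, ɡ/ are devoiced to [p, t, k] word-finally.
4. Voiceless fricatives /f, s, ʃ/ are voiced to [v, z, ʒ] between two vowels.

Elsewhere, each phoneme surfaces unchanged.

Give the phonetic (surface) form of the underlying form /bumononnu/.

/b/ (word-initial) is in the target of rule 3 but the environment (word-finally) is not met → [b].
Rule 2 applies to /u/ (between /b/ and /m/: before a nasal consonant) → [ũ].
Rule 2 applies to /o/ (between /m/ and /n/: before a nasal consonant) → [õ].
/o/ — between /n/ and /n/, before a nasal consonant — surfaces as [õ] (rule 2).
/u/ (word-final) is in the target of rule 2 but the environment (before a nasal consonant) is not met → [u].

[bũmõnõnnu]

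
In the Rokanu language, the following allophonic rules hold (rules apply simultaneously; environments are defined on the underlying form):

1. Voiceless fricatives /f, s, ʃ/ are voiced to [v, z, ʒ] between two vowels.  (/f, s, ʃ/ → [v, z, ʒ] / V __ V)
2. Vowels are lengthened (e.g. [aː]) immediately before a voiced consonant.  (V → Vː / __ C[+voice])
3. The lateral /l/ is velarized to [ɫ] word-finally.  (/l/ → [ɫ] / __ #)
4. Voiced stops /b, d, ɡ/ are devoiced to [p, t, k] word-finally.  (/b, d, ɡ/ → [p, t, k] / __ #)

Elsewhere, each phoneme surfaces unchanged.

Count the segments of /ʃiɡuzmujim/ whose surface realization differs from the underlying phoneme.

4

Segments that undergo a rule: /i/ → [iː] (rule 2); /u/ → [uː] (rule 2); /u/ → [uː] (rule 2); /i/ → [iː] (rule 2).
All other segments surface unchanged.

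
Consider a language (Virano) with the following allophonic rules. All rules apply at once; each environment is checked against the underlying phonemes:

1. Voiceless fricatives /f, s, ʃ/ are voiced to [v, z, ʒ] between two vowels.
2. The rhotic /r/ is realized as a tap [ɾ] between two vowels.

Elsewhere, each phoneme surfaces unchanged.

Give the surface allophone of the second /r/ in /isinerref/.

/r/ (between /r/ and /e/): rule 2 targets it, but not between two vowels → unchanged [r].

[r]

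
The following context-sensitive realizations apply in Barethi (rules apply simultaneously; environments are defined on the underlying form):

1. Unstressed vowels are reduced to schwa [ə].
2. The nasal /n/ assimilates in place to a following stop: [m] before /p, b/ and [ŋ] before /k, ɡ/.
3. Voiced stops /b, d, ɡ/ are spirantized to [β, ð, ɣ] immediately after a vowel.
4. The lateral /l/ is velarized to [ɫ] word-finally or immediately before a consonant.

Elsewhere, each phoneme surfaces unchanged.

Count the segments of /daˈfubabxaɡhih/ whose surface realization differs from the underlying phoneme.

7

Segments that undergo a rule: /a/ → [ə] (rule 1); /b/ → [β] (rule 3); /a/ → [ə] (rule 1); /b/ → [β] (rule 3); /a/ → [ə] (rule 1); /ɡ/ → [ɣ] (rule 3); /i/ → [ə] (rule 1).
All other segments surface unchanged.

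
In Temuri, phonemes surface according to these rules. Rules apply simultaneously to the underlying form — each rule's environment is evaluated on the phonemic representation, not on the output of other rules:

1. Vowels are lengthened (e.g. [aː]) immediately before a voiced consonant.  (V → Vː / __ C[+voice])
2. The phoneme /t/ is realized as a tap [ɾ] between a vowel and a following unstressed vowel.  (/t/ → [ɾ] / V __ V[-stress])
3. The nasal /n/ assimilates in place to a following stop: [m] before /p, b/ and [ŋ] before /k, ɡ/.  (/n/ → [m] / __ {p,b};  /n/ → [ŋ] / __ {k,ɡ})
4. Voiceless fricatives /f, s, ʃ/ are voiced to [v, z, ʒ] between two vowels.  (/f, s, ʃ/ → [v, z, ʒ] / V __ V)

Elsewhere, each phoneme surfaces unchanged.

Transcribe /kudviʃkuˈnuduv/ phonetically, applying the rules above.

[kuːdviʃkuːˈnuːduːv]

/k/ stays [k].
/u/ — between /k/ and /d/, before a voiced consonant — surfaces as [uː] (rule 1).
/d/ stays [d].
/v/ (between /d/ and /i/) is unaffected → [v].
/i/ (between /v/ and /ʃ/) is in the target of rule 1 but the environment (before a voiced consonant) is not met → [i].
/ʃ/ — between /i/ and /k/; rule 4 does not apply here → [ʃ].
/k/ — not in any rule's target class → [k].
/u/ meets the environment for rule 1 (before a voiced consonant) → [uː].
/n/ (between /u/ and /u/) fails the environment for rule 3, so it stays [n].
/u/ (between /n/ and /d/): before a voiced consonant, so rule 1 applies → [uː].
/d/ stays [d].
/u/ (between /d/ and /v/) occurs before a voiced consonant → [uː] by rule 1.
/v/ — not in any rule's target class → [v].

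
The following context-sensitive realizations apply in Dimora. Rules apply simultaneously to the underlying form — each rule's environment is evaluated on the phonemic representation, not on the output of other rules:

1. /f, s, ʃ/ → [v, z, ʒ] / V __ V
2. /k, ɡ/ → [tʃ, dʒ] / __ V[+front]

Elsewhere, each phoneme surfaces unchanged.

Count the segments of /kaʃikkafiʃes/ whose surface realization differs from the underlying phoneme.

3

Segments that undergo a rule: /ʃ/ → [ʒ] (rule 1); /f/ → [v] (rule 1); /ʃ/ → [ʒ] (rule 1).
All other segments surface unchanged.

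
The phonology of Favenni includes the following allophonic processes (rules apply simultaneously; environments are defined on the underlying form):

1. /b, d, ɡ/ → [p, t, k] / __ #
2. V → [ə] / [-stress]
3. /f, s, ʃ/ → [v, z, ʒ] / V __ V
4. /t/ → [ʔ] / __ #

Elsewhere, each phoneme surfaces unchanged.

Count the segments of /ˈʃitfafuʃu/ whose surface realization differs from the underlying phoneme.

Segments that undergo a rule: /a/ → [ə] (rule 2); /f/ → [v] (rule 3); /u/ → [ə] (rule 2); /ʃ/ → [ʒ] (rule 3); /u/ → [ə] (rule 2).
All other segments surface unchanged.

5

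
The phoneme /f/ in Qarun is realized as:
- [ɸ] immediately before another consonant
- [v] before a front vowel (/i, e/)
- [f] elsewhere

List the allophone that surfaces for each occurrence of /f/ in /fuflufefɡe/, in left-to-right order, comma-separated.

Occurrence 1 (position 1): no conditioning environment matches → elsewhere allophone [f].
Occurrence 2 (position 3): immediately before another consonant → [ɸ].
Occurrence 3 (position 6): before a front vowel (/i, e/) → [v].
Occurrence 4 (position 8): immediately before another consonant → [ɸ].

[f], [ɸ], [v], [ɸ]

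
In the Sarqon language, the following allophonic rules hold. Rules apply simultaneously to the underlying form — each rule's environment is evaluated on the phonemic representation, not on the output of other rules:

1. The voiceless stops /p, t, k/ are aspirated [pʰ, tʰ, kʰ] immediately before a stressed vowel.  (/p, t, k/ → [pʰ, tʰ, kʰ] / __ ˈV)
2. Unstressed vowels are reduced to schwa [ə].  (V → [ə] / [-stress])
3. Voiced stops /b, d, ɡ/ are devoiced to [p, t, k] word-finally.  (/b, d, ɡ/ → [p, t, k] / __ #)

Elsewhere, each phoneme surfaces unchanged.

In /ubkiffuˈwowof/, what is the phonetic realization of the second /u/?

[ə]

Rule 2 applies to /u/ (between /f/ and /w/: in an unstressed syllable) → [ə].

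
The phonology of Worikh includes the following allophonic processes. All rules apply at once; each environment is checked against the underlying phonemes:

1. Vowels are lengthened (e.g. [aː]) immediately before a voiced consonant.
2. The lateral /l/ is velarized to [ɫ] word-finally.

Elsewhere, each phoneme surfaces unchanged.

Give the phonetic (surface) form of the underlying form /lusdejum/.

[lusdeːjuːm]

/l/ (word-initial): rule 2 targets it, but not word-finally → unchanged [l].
/u/ — between /l/ and /s/; rule 1 does not apply here → [u].
/s/ — not in any rule's target class → [s].
/d/ — not in any rule's target class → [d].
/e/ (between /d/ and /j/) occurs before a voiced consonant → [eː] by rule 1.
/j/ (between /e/ and /u/) is unaffected → [j].
/u/ — between /j/ and /m/, before a voiced consonant — surfaces as [uː] (rule 1).
/m/ (word-final) is unaffected → [m].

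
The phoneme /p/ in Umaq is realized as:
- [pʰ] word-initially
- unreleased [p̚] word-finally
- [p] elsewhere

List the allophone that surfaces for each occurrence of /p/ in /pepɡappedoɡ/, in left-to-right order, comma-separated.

[pʰ], [p], [p], [p]

Occurrence 1 (position 1): word-initially → [pʰ].
Occurrence 2 (position 3): no conditioning environment matches → elsewhere allophone [p].
Occurrence 3 (position 6): no conditioning environment matches → elsewhere allophone [p].
Occurrence 4 (position 7): no conditioning environment matches → elsewhere allophone [p].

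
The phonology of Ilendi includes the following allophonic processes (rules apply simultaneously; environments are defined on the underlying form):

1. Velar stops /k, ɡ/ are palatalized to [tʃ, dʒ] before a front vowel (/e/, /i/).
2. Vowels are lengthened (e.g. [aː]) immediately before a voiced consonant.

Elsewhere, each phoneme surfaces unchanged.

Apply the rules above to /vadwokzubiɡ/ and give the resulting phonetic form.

/v/ (word-initial) is unaffected → [v].
/a/ — between /v/ and /d/, before a voiced consonant — surfaces as [aː] (rule 2).
/d/ stays [d].
/w/ (between /d/ and /o/) is unaffected → [w].
/o/ (between /w/ and /k/) fails the environment for rule 2, so it stays [o].
/k/ (between /o/ and /z/) is in the target of rule 1 but the environment (before a front vowel) is not met → [k].
/z/ (between /k/ and /u/) is unaffected → [z].
/u/ meets the environment for rule 2 (before a voiced consonant) → [uː].
/b/ — not in any rule's target class → [b].
/i/ (between /b/ and /ɡ/): before a voiced consonant, so rule 2 applies → [iː].
/ɡ/ — word-final; rule 1 does not apply here → [ɡ].

[vaːdwokzuːbiːɡ]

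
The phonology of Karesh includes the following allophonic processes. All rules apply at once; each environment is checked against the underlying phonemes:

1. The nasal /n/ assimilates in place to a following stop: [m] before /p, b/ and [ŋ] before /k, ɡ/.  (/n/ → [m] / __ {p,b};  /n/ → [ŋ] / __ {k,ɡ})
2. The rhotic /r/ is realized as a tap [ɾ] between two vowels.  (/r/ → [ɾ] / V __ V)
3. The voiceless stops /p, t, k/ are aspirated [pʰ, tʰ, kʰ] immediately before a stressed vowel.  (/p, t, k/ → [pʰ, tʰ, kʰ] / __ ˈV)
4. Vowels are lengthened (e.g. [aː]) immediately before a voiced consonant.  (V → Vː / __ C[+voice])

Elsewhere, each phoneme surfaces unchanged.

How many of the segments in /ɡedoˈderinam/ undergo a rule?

Segments that undergo a rule: /e/ → [eː] (rule 4); /o/ → [oː] (rule 4); /e/ → [eː] (rule 4); /r/ → [ɾ] (rule 2); /i/ → [iː] (rule 4); /a/ → [aː] (rule 4).
All other segments surface unchanged.

6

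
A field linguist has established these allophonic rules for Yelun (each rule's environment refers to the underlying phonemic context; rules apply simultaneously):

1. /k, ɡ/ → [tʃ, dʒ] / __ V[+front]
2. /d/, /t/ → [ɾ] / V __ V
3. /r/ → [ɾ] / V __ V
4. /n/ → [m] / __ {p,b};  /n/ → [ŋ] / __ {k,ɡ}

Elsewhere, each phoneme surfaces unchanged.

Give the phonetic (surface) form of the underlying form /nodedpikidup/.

[noɾedpitʃiɾup]

/n/ (word-initial) is in the target of rule 4 but the environment (before a labial or velar stop) is not met → [n].
/o/ (between /n/ and /d/) is unaffected → [o].
/d/ (between /o/ and /e/): between two vowels, so rule 2 applies → [ɾ].
/e/ (between /d/ and /d/) is unaffected → [e].
/d/ (between /e/ and /p/) fails the environment for rule 2, so it stays [d].
/p/ — not in any rule's target class → [p].
/i/ — not in any rule's target class → [i].
/k/ (between /i/ and /i/) occurs before a front vowel → [tʃ] by rule 1.
/i/ — not in any rule's target class → [i].
/d/ (between /i/ and /u/): between two vowels, so rule 2 applies → [ɾ].
/u/ (between /d/ and /p/): no rule targets it → [u].
/p/ — not in any rule's target class → [p].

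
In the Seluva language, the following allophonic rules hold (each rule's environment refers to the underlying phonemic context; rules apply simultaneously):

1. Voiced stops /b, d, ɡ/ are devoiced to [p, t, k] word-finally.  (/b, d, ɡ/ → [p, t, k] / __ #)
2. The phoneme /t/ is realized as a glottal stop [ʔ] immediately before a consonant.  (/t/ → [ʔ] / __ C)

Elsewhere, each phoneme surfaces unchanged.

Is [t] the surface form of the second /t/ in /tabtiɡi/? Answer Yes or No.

Yes

/t/ (between /b/ and /i/) fails the environment for rule 2, so it stays [t].
The actual realization is [t], which matches [t].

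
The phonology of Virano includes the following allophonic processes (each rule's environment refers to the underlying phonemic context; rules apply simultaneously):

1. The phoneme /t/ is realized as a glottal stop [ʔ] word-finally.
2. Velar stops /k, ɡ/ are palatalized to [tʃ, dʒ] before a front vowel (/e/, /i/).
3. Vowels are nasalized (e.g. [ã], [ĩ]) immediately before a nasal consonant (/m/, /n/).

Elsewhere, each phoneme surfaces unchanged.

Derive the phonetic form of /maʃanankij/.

/m/ (word-initial) is unaffected → [m].
/a/ (between /m/ and /ʃ/) fails the environment for rule 3, so it stays [a].
/ʃ/ (between /a/ and /a/) is unaffected → [ʃ].
/a/ (between /ʃ/ and /n/): before a nasal consonant, so rule 3 applies → [ã].
/n/ — not in any rule's target class → [n].
/a/ (between /n/ and /n/) occurs before a nasal consonant → [ã] by rule 3.
/n/ (between /a/ and /k/) is unaffected → [n].
Rule 2 applies to /k/ (between /n/ and /i/: before a front vowel) → [tʃ].
/i/ (between /k/ and /j/): rule 3 targets it, but not before a nasal consonant → unchanged [i].
/j/ — not in any rule's target class → [j].

[maʃãnãntʃij]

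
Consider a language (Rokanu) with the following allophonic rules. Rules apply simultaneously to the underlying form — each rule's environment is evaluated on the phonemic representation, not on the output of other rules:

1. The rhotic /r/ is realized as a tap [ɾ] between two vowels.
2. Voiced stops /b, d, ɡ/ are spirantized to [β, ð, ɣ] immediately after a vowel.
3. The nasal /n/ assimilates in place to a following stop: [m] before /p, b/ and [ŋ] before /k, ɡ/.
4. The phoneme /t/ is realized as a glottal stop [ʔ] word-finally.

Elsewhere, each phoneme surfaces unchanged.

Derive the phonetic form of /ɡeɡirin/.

/ɡ/ (word-initial) fails the environment for rule 2, so it stays [ɡ].
/ɡ/ — between /e/ and /i/, immediately after a vowel — surfaces as [ɣ] (rule 2).
/r/ meets the environment for rule 1 (between two vowels) → [ɾ].
/n/ (word-final) fails the environment for rule 3, so it stays [n].

[ɡeɣiɾin]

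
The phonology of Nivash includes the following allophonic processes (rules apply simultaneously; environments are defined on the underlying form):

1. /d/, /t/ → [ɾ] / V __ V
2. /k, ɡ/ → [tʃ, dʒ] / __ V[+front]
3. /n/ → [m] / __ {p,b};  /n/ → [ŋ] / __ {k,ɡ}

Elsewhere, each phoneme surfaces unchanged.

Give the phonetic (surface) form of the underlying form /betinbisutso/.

/t/ (between /e/ and /i/) occurs between two vowels → [ɾ] by rule 1.
/n/ (between /i/ and /b/): before a labial or velar stop, so rule 3 applies → [m].
/t/ (between /u/ and /s/) is in the target of rule 1 but the environment (between two vowels) is not met → [t].

[beɾimbisutso]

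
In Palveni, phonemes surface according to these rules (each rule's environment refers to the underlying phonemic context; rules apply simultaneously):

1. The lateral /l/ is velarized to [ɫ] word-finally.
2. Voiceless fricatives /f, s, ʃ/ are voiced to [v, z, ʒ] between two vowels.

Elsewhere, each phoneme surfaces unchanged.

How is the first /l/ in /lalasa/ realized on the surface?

[l]

/l/ — word-initial; rule 1 does not apply here → [l].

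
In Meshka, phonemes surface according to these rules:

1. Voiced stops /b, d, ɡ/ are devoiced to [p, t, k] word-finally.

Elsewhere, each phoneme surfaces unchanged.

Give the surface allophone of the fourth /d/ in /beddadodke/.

[d]

/d/ (between /o/ and /k/) is in the target of rule 1 but the environment (word-finally) is not met → [d].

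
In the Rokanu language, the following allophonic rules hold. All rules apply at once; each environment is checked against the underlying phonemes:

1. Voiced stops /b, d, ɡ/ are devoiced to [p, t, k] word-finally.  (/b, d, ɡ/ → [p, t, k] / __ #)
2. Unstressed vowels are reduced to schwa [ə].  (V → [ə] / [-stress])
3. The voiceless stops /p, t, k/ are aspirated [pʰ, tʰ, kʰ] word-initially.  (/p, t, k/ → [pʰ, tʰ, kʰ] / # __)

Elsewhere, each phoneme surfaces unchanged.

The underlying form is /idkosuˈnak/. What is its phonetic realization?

[ədkəsəˈnak]

/i/ meets the environment for rule 2 (in an unstressed syllable) → [ə].
/d/ (between /i/ and /k/) fails the environment for rule 1, so it stays [d].
/k/ — between /d/ and /o/; rule 3 does not apply here → [k].
/o/ meets the environment for rule 2 (in an unstressed syllable) → [ə].
/s/ (between /o/ and /u/): no rule targets it → [s].
/u/ meets the environment for rule 2 (in an unstressed syllable) → [ə].
/n/ (between /u/ and /a/) is unaffected → [n].
/a/ — between /n/ and /k/; rule 2 does not apply here → [a].
/k/ (word-final) is in the target of rule 3 but the environment (word-initially) is not met → [k].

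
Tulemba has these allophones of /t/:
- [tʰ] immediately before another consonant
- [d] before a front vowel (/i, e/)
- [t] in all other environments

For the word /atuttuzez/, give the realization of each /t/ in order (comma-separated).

Occurrence 1 (position 2): no conditioning environment matches → elsewhere allophone [t].
Occurrence 2 (position 4): immediately before another consonant → [tʰ].
Occurrence 3 (position 5): no conditioning environment matches → elsewhere allophone [t].

[t], [tʰ], [t]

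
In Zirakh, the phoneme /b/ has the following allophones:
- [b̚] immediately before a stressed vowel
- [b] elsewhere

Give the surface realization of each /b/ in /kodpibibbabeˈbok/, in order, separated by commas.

Occurrence 1 (position 6): no conditioning environment matches → elsewhere allophone [b].
Occurrence 2 (position 8): no conditioning environment matches → elsewhere allophone [b].
Occurrence 3 (position 9): no conditioning environment matches → elsewhere allophone [b].
Occurrence 4 (position 11): no conditioning environment matches → elsewhere allophone [b].
Occurrence 5 (position 13): immediately before a stressed vowel → [b̚].

[b], [b], [b], [b], [b̚]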